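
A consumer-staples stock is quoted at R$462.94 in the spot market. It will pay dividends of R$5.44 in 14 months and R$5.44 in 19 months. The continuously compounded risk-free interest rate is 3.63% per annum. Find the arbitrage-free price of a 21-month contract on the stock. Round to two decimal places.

PV(dividends) I = 5.44·e^(−0.0363·14/12) + 5.44·e^(−0.0363·19/12)
I = 5.2144 + 5.1362 = 10.3506
F = (S − I)·e^(rT) = (462.94 − 10.3506) · e^(0.0363·21/12)
= 452.5894 · e^0.063525 = 452.5894 × 1.065586 = R$482.27

R$482.27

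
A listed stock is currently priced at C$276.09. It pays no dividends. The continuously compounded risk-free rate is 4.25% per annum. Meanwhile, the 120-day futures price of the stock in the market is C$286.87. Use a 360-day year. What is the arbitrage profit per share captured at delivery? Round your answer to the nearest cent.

Fair futures: F* = S·e^(carry·T), with carry = r = 0.0425
F* = 276.09 · e^(0.0425 × 120/360) = 276.09 · e^0.014167 = 276.09 × 1.014268 = C$280.0293
Market C$286.87 > fair C$280.0293: forward overpriced → cash-and-carry (buy spot, short the forward).
At maturity, profit = |F_mkt − F*| = |286.87 − 280.0293| = C$6.84 per share

C$6.84 per share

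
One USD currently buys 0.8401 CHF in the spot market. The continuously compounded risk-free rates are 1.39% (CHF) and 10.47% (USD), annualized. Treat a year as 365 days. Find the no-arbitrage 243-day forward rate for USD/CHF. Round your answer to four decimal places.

F = S·e^((r_CHF − r_USD)T) = 0.8401 · e^((0.0139 − 0.1047) × 243/365)
= 0.8401 · e^-0.060450 = 0.8401 × 0.941341
F = 0.7908 CHF per USD

0.7908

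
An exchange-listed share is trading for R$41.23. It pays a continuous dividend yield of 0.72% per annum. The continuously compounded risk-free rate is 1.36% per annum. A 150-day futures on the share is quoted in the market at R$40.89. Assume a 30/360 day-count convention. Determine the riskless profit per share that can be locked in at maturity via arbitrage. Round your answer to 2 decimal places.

Fair futures: F* = S·e^(carry·T), with carry = (r − q) = 0.0136 − 0.0072 = 0.0064
F* = 41.23 · e^(0.0064 × 150/360) = 41.23 · e^0.002667 = 41.23 × 1.002671 = R$41.3401
Market R$40.89 < fair R$41.3401: forward underpriced → reverse cash-and-carry (short spot, go long the forward).
At maturity, profit = |F_mkt − F*| = |40.89 − 41.3401| = R$0.45 per share

R$0.45 per share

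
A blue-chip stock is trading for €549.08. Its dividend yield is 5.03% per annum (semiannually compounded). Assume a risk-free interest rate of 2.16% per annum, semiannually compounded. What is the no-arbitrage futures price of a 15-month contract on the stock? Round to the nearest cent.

€530.07

F = S · (1+r/2)^(2T) / (1+q/2)^(2T)
= 549.08 × 1.027219 / 1.064066 = 549.08 × 0.965372
F = €530.07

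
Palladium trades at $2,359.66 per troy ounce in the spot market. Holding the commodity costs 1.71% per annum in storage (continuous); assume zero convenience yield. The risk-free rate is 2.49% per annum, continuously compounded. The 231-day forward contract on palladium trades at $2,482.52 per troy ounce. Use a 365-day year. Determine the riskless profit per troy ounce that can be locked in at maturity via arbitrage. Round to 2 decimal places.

$59.30 per troy ounce

Fair forward: F* = S·e^(carry·T), with carry = (r + u) = 0.0249 + 0.0171 = 0.0420
F* = 2359.66 · e^(0.0420 × 231/365) = 2359.66 · e^0.02658082 = 2359.66 × 1.02693724 = $2423.2227
Market $2482.52 > fair $2423.2227: forward overpriced → cash-and-carry (buy spot, short the forward).
At maturity, profit = |F_mkt − F*| = |2482.52 − 2423.2227| = $59.30 per troy ounce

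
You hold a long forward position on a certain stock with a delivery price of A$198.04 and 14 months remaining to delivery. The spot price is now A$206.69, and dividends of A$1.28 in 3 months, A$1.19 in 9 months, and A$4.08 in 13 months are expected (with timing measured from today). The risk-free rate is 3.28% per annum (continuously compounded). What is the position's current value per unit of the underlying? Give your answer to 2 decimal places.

A$9.72

PV(remaining dividends) I = 1.28·e^(−0.0328·3/12) + 1.19·e^(−0.0328·9/12) + 4.08·e^(−0.0328·13/12) = 6.3682
Current forward F = (S − I)·e^(rT) = (206.69 − 6.3682)·e^(0.0328·14/12) = 200.3218 × 1.039008 = 208.1360
Value (long) = (F − K)·e^(−rT) = (208.1360 − 198.04) × 0.962456 = 9.7170
Value = A$9.72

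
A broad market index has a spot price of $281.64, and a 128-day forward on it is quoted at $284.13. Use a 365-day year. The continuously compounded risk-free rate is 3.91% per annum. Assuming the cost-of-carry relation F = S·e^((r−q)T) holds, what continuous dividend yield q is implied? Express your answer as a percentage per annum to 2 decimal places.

1.40%

From F = S·e^((r−q)T): (r − q) = ln(F/S)/T
ln(284.13/281.64) = ln(1.008841) = 0.008802
(r − q) = 0.008802 / (128/365) = 0.025099
q = r − ln(F/S)/T = 0.0391 − 0.025099 = 0.014001
q = 1.40%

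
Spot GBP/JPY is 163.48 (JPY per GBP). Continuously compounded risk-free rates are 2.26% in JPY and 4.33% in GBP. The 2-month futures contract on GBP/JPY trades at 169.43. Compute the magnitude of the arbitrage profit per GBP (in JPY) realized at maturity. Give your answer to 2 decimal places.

Fair futures: F* = S·e^(carry·T), with carry = (r_JPY − r_GBP) = 0.0226 − 0.0433 = -0.0207
F* = 163.48 · e^(-0.0207 × 2/12) = 163.48 · e^-0.003450 = 163.48 × 0.996556 = 162.9170
Market 169.43 > fair 162.9170: forward overpriced → cash-and-carry (buy spot, short the forward).
At maturity, profit = |F_mkt − F*| = |169.43 − 162.9170| = 6.51 per GBP (in JPY)

6.51 per GBP (in JPY)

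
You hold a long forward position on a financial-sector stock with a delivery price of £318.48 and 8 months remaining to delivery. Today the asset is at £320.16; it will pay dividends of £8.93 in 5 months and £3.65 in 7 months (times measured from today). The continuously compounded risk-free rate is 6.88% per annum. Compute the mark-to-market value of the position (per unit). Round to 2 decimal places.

£3.77

PV(remaining dividends) I = 8.93·e^(−0.0688·5/12) + 3.65·e^(−0.0688·7/12) = 12.1841
Current forward F = (S − I)·e^(rT) = (320.16 − 12.1841)·e^(0.0688·8/12) = 307.9759 × 1.046935 = 322.4307
Value (long) = (F − K)·e^(−rT) = (322.4307 − 318.48) × 0.955169 = 3.7736
Value = £3.77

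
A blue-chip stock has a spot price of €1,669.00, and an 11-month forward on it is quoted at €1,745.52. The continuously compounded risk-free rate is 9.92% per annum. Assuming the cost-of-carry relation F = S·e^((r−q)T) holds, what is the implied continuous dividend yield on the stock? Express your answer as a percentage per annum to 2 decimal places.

5.03%

From F = S·e^((r−q)T): (r − q) = ln(F/S)/T
ln(1745.52/1669.00) = ln(1.045848) = 0.044828
(r − q) = 0.044828 / (11/12) = 0.048903
q = r − ln(F/S)/T = 0.0992 − 0.048903 = 0.050297
q = 5.03%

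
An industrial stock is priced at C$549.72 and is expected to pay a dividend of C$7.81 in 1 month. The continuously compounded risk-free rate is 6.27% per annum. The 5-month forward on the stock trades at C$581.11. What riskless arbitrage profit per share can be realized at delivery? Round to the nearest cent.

PV(dividends) I = 7.81·e^(−0.0627·1/12) = 7.7693
Fair forward F* = (S − I)·e^(rT) = (549.72 − 7.7693)·e^0.026125 = 541.9507 × 1.026469 = 556.2956
Market C$581.11 > fair 556.2956: forward overpriced → cash-and-carry (borrow at r, buy the stock and collect the dividends, short the forward).
Profit at T = |F_mkt − F*| = |581.11 − 556.2956| = C$24.81 per share

C$24.81 per share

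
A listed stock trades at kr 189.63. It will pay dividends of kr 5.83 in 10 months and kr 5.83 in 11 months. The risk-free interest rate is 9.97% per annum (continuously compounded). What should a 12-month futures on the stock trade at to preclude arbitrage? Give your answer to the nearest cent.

PV(dividends) I = 5.83·e^(−0.0997·10/12) + 5.83·e^(−0.0997·11/12)
I = 5.3652 + 5.3208 = 10.6860
F = (S − I)·e^(rT) = (189.63 − 10.6860) · e^(0.0997·12/12)
= 178.9440 · e^0.099700 = 178.9440 × 1.104839 = kr 197.70

kr 197.70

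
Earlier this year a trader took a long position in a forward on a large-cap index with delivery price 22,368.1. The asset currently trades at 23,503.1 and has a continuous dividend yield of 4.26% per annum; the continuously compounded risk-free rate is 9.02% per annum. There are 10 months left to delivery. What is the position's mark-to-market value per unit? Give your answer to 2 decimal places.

1934.98

Current fair forward for the remaining 10 months: F = S·e^((r − q)·T), (r − q) = 0.0902 − 0.0426 = 0.0476
F = 23503.1 · e^(0.0476 × 10/12) = 23503.1 × 1.04046390 = 24454.1271
Value of long forward = (F − K)·e^(−rT) = (24454.1271 − 22368.1) · e^(−0.0902·10/12)
= 2086.0271 × 0.92758888 = 1934.98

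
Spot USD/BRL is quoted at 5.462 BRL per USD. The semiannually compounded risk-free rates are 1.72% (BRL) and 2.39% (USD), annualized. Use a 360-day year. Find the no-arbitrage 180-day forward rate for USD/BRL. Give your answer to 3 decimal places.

By covered interest parity, F = S · (1+r_BRL/2)^(2T) / (1+r_USD/2)^(2T)
= 5.462 × 1.008600 / 1.011950 = 5.462 × 0.996690
F = 5.444 BRL per USD

5.444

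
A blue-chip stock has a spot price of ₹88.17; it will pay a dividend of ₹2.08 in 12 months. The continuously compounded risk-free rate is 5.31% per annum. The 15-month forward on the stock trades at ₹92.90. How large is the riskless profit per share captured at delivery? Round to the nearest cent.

PV(dividends) I = 2.08·e^(−0.0531·12/12) = 1.9724
Fair forward F* = (S − I)·e^(rT) = (88.17 − 1.9724)·e^0.066375 = 86.1976 × 1.068627 = 92.1131
Market ₹92.90 > fair 92.1131: forward overpriced → cash-and-carry (borrow at r, buy the stock and collect the dividends, short the forward).
Profit at T = |F_mkt − F*| = |92.90 − 92.1131| = ₹0.79 per share

₹0.79 per share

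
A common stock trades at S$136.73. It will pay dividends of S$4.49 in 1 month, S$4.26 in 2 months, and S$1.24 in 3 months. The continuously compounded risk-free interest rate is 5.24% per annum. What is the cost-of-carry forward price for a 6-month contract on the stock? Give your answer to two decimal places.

PV(dividends) I = 4.49·e^(−0.0524·1/12) + 4.26·e^(−0.0524·2/12) + 1.24·e^(−0.0524·3/12)
I = 4.4704 + 4.2230 + 1.2239 = 9.9173
F = (S − I)·e^(rT) = (136.73 − 9.9173) · e^(0.0524·6/12)
= 126.8127 · e^0.026200 = 126.8127 × 1.026546 = S$130.18

S$130.18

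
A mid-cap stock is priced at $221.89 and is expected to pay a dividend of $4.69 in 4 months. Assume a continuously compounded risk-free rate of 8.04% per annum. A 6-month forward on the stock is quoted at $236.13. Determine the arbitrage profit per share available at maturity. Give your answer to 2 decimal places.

PV(dividends) I = 4.69·e^(−0.0804·4/12) = 4.5660
Fair forward F* = (S − I)·e^(rT) = (221.89 − 4.5660)·e^0.040200 = 217.3240 × 1.041019 = 226.2384
Market $236.13 > fair 226.2384: forward overpriced → cash-and-carry (borrow at r, buy the stock and collect the dividends, short the forward).
Profit at T = |F_mkt − F*| = |236.13 − 226.2384| = $9.89 per share

$9.89 per share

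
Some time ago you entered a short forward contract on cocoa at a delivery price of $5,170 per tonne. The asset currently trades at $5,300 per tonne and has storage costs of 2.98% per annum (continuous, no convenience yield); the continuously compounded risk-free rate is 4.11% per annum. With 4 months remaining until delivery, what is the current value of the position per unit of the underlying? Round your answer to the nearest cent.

Current fair forward for the remaining 4 months: F = S·e^((r + u)·T), (r + u) = 0.0411 + 0.0298 = 0.0709
F = 5300 · e^(0.0709 × 4/12) = 5300 × 1.02391481 = 5426.7485
Value of long forward = (F − K)·e^(−rT) = (5426.7485 − 5170) · e^(−0.0411·4/12)
= 256.7485 × 0.98639342 = 253.26
Short position value = −(long value) = -$253.26

-$253.26 per tonne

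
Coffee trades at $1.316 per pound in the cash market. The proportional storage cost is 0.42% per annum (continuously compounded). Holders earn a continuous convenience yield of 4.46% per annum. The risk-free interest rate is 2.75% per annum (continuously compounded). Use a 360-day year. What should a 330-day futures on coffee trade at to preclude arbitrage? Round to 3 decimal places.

$1.301 per pound

Net carry = r + u − y = 0.0275 + 0.0042 − 0.0446 = -0.0129
F = S·e^((r+u−y)T) = 1.316 · e^(-0.0129 × 330/360) = 1.316 · e^-0.011825
= 1.316 × 0.988245 = $1.301 per pound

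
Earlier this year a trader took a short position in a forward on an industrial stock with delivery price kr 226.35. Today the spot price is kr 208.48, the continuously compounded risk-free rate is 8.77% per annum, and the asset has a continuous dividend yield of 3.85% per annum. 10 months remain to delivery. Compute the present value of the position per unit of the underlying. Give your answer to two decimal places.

Current fair forward for the remaining 10 months: F = S·e^((r − q)·T), (r − q) = 0.0877 − 0.0385 = 0.0492
F = 208.48 · e^(0.0492 × 10/12) = 208.48 × 1.041852 = 217.2053
Value of long forward = (F − K)·e^(−rT) = (217.2053 − 226.35) · e^(−0.0877·10/12)
= -9.1447 × 0.929523 = -8.50
Short position value = −(long value) = kr 8.50

kr 8.50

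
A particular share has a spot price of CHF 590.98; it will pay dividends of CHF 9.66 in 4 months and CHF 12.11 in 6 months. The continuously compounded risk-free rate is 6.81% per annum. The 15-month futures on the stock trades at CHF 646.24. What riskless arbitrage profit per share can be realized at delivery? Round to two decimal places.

PV(dividends) I = 9.66·e^(−0.0681·4/12) + 12.11·e^(−0.0681·6/12) = 21.1478
Fair futures F* = (S − I)·e^(rT) = (590.98 − 21.1478)·e^0.085125 = 569.8322 × 1.088853 = 620.4635
Market CHF 646.24 > fair 620.4635: forward overpriced → cash-and-carry (borrow at r, buy the stock and collect the dividends, short the forward).
Profit at T = |F_mkt − F*| = |646.24 − 620.4635| = CHF 25.78 per share

CHF 25.78 per share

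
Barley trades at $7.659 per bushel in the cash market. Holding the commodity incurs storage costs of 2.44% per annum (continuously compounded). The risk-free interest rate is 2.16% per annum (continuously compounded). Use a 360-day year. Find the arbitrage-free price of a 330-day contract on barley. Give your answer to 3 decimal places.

Net carry = r + u − y = 0.0216 + 0.0244 − 0.0000 = 0.0460
F = S·e^((r+u−y)T) = 7.659 · e^(0.0460 × 330/360) = 7.659 · e^0.042167
= 7.659 × 1.043069 = $7.989 per bushel

$7.989 per bushel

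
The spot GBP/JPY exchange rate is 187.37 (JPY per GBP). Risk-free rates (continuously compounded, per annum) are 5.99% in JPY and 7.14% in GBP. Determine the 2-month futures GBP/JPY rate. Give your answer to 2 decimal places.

F = S·e^((r_JPY − r_GBP)T) = 187.37 · e^((0.0599 − 0.0714) × 2/12)
= 187.37 · e^-0.001917 = 187.37 × 0.998085
F = 187.01 JPY per GBP

187.01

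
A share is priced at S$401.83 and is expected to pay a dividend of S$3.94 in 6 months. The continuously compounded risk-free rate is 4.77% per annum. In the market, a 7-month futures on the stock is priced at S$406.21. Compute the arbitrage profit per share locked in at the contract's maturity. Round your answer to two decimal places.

PV(dividends) I = 3.94·e^(−0.0477·6/12) = 3.8471
Fair futures F* = (S − I)·e^(rT) = (401.83 − 3.8471)·e^0.027825 = 397.9829 × 1.028216 = 409.2124
Market S$406.21 < fair 409.2124: forward underpriced → reverse cash-and-carry (short the stock, invest proceeds at r, pay the dividends, go long the forward).
Profit at T = |F_mkt − F*| = |406.21 − 409.2124| = S$3.00 per share

S$3.00 per share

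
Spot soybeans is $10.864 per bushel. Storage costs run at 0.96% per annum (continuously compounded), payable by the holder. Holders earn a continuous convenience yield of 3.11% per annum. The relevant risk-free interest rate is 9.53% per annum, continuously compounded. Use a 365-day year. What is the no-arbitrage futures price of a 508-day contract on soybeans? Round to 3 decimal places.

Net carry = r + u − y = 0.0953 + 0.0096 − 0.0311 = 0.0738
F = S·e^((r+u−y)T) = 10.864 · e^(0.0738 × 508/365) = 10.864 · e^0.102713
= 10.864 × 1.108173 = $12.039 per bushel

$12.039 per bushel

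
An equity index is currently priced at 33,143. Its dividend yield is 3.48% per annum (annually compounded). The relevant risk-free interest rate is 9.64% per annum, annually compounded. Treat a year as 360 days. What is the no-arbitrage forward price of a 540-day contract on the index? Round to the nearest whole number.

F = S · (1+r)^T / (1+q)^T
= 33143 × 1.148031 / 1.052652 = 33143 × 1.090608
F = 36,146

36,146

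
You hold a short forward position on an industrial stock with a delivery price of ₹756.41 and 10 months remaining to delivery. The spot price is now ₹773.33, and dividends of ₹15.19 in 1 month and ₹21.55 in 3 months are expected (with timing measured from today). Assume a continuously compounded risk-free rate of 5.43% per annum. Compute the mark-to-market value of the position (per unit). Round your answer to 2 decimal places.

-₹14.00

PV(remaining dividends) I = 15.19·e^(−0.0543·1/12) + 21.55·e^(−0.0543·3/12) = 36.3809
Current forward F = (S − I)·e^(rT) = (773.33 − 36.3809)·e^(0.0543·10/12) = 736.9491 × 1.046289 = 771.0617
Value (long) = (F − K)·e^(−rT) = (771.0617 − 756.41) × 0.955759 = 14.0035
Short position value = −(long value) = -₹14.00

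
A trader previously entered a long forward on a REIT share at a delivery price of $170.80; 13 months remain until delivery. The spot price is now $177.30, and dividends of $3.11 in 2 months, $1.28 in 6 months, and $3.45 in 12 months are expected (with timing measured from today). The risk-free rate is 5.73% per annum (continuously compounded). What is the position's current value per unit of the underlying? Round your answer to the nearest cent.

PV(remaining dividends) I = 3.11·e^(−0.0573·2/12) + 1.28·e^(−0.0573·6/12) + 3.45·e^(−0.0573·12/12) = 7.5822
Current forward F = (S − I)·e^(rT) = (177.30 − 7.5822)·e^(0.0573·13/12) = 169.7178 × 1.064042 = 180.5869
Value (long) = (F − K)·e^(−rT) = (180.5869 − 170.80) × 0.939812 = 9.1978
Value = $9.20

$9.20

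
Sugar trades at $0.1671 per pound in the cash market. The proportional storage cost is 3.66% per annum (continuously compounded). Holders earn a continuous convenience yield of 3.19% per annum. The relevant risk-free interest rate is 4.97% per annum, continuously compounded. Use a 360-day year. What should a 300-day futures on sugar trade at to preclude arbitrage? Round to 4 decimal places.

Net carry = r + u − y = 0.0497 + 0.0366 − 0.0319 = 0.0544
F = S·e^((r+u−y)T) = 0.1671 · e^(0.0544 × 300/360) = 0.1671 · e^0.045333
= 0.1671 × 1.046376 = $0.1748 per pound

$0.1748 per pound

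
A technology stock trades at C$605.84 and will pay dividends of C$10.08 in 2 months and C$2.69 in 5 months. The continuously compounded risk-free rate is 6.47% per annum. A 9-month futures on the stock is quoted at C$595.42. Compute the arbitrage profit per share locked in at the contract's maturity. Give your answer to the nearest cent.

C$27.33 per share

PV(dividends) I = 10.08·e^(−0.0647·2/12) + 2.69·e^(−0.0647·5/12) = 12.5903
Fair futures F* = (S − I)·e^(rT) = (605.84 − 12.5903)·e^0.048525 = 593.2497 × 1.049722 = 622.7473
Market C$595.42 < fair 622.7473: forward underpriced → reverse cash-and-carry (short the stock, invest proceeds at r, pay the dividends, go long the forward).
Profit at T = |F_mkt − F*| = |595.42 − 622.7473| = C$27.33 per share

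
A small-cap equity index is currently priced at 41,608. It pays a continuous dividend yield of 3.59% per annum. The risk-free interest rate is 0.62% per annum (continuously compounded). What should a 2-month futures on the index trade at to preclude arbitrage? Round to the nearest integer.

F = S·e^((r − q)T) = 41608 · e^((0.0062 − 0.0359) × 2/12)
= 41608 · e^-0.004950 = 41608 × 0.995062
F = 41,403

41,403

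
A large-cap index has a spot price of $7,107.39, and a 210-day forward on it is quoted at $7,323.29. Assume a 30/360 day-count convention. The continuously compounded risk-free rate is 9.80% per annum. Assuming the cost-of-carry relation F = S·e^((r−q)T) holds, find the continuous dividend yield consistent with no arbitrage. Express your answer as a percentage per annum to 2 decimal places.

From F = S·e^((r−q)T): (r − q) = ln(F/S)/T
ln(7323.29/7107.39) = ln(1.030377) = 0.029925
(r − q) = 0.029925 / (210/360) = 0.051300
q = r − ln(F/S)/T = 0.0980 − 0.051300 = 0.046700
q = 4.67%

4.67%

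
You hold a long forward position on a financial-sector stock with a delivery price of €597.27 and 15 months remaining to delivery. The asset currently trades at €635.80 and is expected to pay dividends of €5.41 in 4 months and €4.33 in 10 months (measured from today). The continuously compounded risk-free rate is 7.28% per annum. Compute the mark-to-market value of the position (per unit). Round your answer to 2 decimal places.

PV(remaining dividends) I = 5.41·e^(−0.0728·4/12) + 4.33·e^(−0.0728·10/12) = 9.3554
Current forward F = (S − I)·e^(rT) = (635.80 − 9.3554)·e^(0.0728·15/12) = 626.4446 × 1.095269 = 686.1254
Value (long) = (F − K)·e^(−rT) = (686.1254 − 597.27) × 0.913018 = 81.1266
Value = €81.13

€81.13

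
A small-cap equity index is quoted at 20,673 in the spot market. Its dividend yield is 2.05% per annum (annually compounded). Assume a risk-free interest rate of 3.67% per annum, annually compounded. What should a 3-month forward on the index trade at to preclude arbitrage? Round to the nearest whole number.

20,755

F = S · (1+r)^T / (1+q)^T
= 20673 × 1.009051 / 1.005086 = 20673 × 1.003945
F = 20,755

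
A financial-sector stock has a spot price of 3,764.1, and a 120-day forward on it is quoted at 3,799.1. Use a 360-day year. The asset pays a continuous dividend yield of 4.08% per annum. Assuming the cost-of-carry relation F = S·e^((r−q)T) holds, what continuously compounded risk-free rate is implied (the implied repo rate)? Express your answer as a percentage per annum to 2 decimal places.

From F = S·e^((r−q)T): (r − q) = ln(F/S)/T
ln(3799.1/3764.1) = ln(1.009298) = 0.009255
(r − q) = 0.009255 / (120/360) = 0.027765
r = ln(F/S)/T + q = 0.027765 + 0.0408 = 0.068565
r = 6.86%

6.86%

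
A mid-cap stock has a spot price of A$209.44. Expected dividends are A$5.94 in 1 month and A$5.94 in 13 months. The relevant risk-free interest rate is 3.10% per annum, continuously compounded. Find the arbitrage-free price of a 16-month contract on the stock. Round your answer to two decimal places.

PV(dividends) I = 5.94·e^(−0.0310·1/12) + 5.94·e^(−0.0310·13/12)
I = 5.9247 + 5.7438 = 11.6685
F = (S − I)·e^(rT) = (209.44 − 11.6685) · e^(0.0310·16/12)
= 197.7715 · e^0.041333 = 197.7715 × 1.042199 = A$206.12

A$206.12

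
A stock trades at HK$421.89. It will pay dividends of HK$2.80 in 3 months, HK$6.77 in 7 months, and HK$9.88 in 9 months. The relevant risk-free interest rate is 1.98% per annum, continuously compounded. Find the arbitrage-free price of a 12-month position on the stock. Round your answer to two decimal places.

PV(dividends) I = 2.80·e^(−0.0198·3/12) + 6.77·e^(−0.0198·7/12) + 9.88·e^(−0.0198·9/12)
I = 2.7862 + 6.6923 + 9.7344 = 19.2129
F = (S − I)·e^(rT) = (421.89 − 19.2129) · e^(0.0198·12/12)
= 402.6771 · e^0.019800 = 402.6771 × 1.019997 = HK$410.73

HK$410.73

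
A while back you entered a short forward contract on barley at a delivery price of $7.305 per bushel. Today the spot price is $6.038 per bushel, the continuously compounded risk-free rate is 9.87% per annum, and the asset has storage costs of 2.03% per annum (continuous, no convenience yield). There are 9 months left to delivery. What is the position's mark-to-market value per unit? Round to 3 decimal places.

$0.653 per bushel

Current fair forward for the remaining 9 months: F = S·e^((r + u)·T), (r + u) = 0.0987 + 0.0203 = 0.1190
F = 6.038 · e^(0.1190 × 9/12) = 6.038 × 1.093354 = 6.6017
Value of long forward = (F − K)·e^(−rT) = (6.6017 − 7.305) · e^(−0.0987·9/12)
= -0.7033 × 0.928648 = -0.653
Short position value = −(long value) = $0.653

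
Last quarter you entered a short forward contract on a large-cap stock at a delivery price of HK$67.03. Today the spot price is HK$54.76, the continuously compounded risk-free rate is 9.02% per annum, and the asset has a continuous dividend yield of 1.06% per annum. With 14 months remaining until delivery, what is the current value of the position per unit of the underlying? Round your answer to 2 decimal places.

Current fair forward for the remaining 14 months: F = S·e^((r − q)·T), (r − q) = 0.0902 − 0.0106 = 0.0796
F = 54.76 · e^(0.0796 × 14/12) = 54.76 × 1.097315 = 60.0890
Value of long forward = (F − K)·e^(−rT) = (60.0890 − 67.03) · e^(−0.0902·14/12)
= -6.9410 × 0.900114 = -6.25
Short position value = −(long value) = HK$6.25

HK$6.25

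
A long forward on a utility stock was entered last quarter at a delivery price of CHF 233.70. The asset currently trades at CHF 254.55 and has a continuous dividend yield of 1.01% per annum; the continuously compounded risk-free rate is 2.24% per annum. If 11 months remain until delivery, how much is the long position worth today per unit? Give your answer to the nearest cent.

Current fair forward for the remaining 11 months: F = S·e^((r − q)·T), (r − q) = 0.0224 − 0.0101 = 0.0123
F = 254.55 · e^(0.0123 × 11/12) = 254.55 × 1.011339 = 257.4363
Value of long forward = (F − K)·e^(−rT) = (257.4363 − 233.70) · e^(−0.0224·11/12)
= 23.7363 × 0.979676 = 23.25

CHF 23.25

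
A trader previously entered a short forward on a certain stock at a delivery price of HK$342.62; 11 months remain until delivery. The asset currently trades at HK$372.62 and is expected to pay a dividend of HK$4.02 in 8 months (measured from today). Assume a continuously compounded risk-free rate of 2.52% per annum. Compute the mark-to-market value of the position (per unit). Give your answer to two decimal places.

-HK$33.87

PV(remaining dividends) I = 4.02·e^(−0.0252·8/12) = 3.9530
Current forward F = (S − I)·e^(rT) = (372.62 − 3.9530)·e^(0.0252·11/12) = 368.6670 × 1.023369 = 377.2824
Value (long) = (F − K)·e^(−rT) = (377.2824 − 342.62) × 0.977165 = 33.8709
Short position value = −(long value) = -HK$33.87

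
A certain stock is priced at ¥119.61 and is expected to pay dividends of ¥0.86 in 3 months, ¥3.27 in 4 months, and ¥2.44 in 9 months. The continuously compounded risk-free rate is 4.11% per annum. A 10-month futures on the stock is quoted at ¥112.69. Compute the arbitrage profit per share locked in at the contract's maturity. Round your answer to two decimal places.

PV(dividends) I = 0.86·e^(−0.0411·3/12) + 3.27·e^(−0.0411·4/12) + 2.44·e^(−0.0411·9/12) = 6.4426
Fair futures F* = (S − I)·e^(rT) = (119.61 − 6.4426)·e^0.034250 = 113.1674 × 1.034843 = 117.1105
Market ¥112.69 < fair 117.1105: forward underpriced → reverse cash-and-carry (short the stock, invest proceeds at r, pay the dividends, go long the forward).
Profit at T = |F_mkt − F*| = |112.69 − 117.1105| = ¥4.42 per share

¥4.42 per share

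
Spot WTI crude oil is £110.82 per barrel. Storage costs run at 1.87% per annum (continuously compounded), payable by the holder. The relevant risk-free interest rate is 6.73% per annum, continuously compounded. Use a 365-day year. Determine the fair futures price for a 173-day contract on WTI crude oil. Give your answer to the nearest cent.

Net carry = r + u − y = 0.0673 + 0.0187 − 0.0000 = 0.0860
F = S·e^((r+u−y)T) = 110.82 · e^(0.0860 × 173/365) = 110.82 · e^0.040762
= 110.82 × 1.041604 = £115.43 per barrel

£115.43 per barrel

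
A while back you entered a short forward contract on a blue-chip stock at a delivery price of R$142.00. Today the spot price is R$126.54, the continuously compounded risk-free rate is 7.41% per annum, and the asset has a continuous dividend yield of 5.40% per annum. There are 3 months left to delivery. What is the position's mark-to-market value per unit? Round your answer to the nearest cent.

Current fair forward for the remaining 3 months: F = S·e^((r − q)·T), (r − q) = 0.0741 − 0.0540 = 0.0201
F = 126.54 · e^(0.0201 × 3/12) = 126.54 × 1.005038 = 127.1775
Value of long forward = (F − K)·e^(−rT) = (127.1775 − 142.00) · e^(−0.0741·3/12)
= -14.8225 × 0.981646 = -14.55
Short position value = −(long value) = R$14.55

R$14.55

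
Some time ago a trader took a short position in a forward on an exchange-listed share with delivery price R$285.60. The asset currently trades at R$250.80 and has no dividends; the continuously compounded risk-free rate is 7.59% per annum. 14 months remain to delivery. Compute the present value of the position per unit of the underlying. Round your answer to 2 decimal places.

Current fair forward for the remaining 14 months: F = S·e^(r·T), r = 0.0759
F = 250.80 · e^(0.0759 × 14/12) = 250.80 × 1.092589 = 274.0213
Value of long forward = (F − K)·e^(−rT) = (274.0213 − 285.60) · e^(−0.0759·14/12)
= -11.5787 × 0.915257 = -10.60
Short position value = −(long value) = R$10.60

R$10.60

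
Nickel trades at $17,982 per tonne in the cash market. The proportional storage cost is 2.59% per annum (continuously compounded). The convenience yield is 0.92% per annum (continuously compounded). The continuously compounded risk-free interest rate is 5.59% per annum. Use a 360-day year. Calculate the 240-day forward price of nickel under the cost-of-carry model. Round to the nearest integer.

$18,874 per tonne

Net carry = r + u − y = 0.0559 + 0.0259 − 0.0092 = 0.0726
F = S·e^((r+u−y)T) = 17982 · e^(0.0726 × 240/360) = 17982 · e^0.048400
= 17982 × 1.049590 = $18,874 per tonne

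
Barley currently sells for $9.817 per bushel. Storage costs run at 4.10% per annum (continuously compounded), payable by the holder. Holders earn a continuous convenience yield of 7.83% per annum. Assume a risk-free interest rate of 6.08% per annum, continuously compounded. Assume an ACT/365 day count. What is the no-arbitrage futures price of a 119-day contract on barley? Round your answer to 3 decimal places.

$9.893 per bushel

Net carry = r + u − y = 0.0608 + 0.0410 − 0.0783 = 0.0235
F = S·e^((r+u−y)T) = 9.817 · e^(0.0235 × 119/365) = 9.817 · e^0.007662
= 9.817 × 1.007691 = $9.893 per bushel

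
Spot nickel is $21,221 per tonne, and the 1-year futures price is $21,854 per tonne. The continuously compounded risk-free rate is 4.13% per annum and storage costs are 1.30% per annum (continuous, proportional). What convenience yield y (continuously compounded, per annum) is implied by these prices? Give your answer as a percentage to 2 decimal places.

F = S·e^((r+u−y)T) ⇒ (r+u−y) = ln(F/S)/T
ln(21854/21221) = 0.029393; /T ⇒ 0.029393
y = r + u − ln(F/S)/T = 0.0413 + 0.0130 − 0.029393 = 0.024907
y = 2.49%

2.49%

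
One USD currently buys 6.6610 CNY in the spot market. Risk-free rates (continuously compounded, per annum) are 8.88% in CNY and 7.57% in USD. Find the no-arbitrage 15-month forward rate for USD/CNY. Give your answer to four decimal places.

6.7710

F = S·e^((r_CNY − r_USD)T) = 6.6610 · e^((0.0888 − 0.0757) × 15/12)
= 6.6610 · e^0.016375 = 6.6610 × 1.016510
F = 6.7710 CNY per USD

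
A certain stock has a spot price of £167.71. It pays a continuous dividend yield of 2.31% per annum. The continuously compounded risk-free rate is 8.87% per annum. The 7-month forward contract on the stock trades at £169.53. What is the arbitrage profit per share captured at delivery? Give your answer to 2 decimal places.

£4.72 per share

Fair forward: F* = S·e^(carry·T), with carry = (r − q) = 0.0887 − 0.0231 = 0.0656
F* = 167.71 · e^(0.0656 × 7/12) = 167.71 · e^0.038267 = 167.71 × 1.039009 = £174.2522
Market £169.53 < fair £174.2522: forward underpriced → reverse cash-and-carry (short spot, go long the forward).
At maturity, profit = |F_mkt − F*| = |169.53 − 174.2522| = £4.72 per share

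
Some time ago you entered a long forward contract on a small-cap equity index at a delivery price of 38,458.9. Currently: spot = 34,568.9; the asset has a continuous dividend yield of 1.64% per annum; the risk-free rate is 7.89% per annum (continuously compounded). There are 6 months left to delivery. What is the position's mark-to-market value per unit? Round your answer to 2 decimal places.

-2684.64

Current fair forward for the remaining 6 months: F = S·e^((r − q)·T), (r − q) = 0.0789 − 0.0164 = 0.0625
F = 34568.9 · e^(0.0625 × 6/12) = 34568.9 × 1.03174341 = 35666.2348
Value of long forward = (F − K)·e^(−rT) = (35666.2348 − 38458.9) · e^(−0.0789·6/12)
= -2792.6652 × 0.96131802 = -2684.64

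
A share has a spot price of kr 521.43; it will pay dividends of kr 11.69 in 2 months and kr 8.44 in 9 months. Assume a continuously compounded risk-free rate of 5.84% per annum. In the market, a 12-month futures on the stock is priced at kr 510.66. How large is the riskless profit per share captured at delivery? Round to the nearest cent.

kr 21.29 per share

PV(dividends) I = 11.69·e^(−0.0584·2/12) + 8.44·e^(−0.0584·9/12) = 19.6551
Fair futures F* = (S − I)·e^(rT) = (521.43 − 19.6551)·e^0.058400 = 501.7749 × 1.060139 = 531.9511
Market kr 510.66 < fair 531.9511: forward underpriced → reverse cash-and-carry (short the stock, invest proceeds at r, pay the dividends, go long the forward).
Profit at T = |F_mkt − F*| = |510.66 − 531.9511| = kr 21.29 per share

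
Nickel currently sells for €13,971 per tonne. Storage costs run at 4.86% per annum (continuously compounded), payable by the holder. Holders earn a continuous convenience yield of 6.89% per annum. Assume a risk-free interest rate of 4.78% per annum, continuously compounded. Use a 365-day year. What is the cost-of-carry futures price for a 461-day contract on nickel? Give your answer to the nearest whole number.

Net carry = r + u − y = 0.0478 + 0.0486 − 0.0689 = 0.0275
F = S·e^((r+u−y)T) = 13971 · e^(0.0275 × 461/365) = 13971 · e^0.034733
= 13971 × 1.035343 = €14,465 per tonne

€14,465 per tonne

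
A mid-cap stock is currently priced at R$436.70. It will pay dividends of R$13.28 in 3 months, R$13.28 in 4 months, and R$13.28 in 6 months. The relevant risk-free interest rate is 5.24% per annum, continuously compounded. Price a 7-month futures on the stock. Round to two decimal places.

PV(dividends) I = 13.28·e^(−0.0524·3/12) + 13.28·e^(−0.0524·4/12) + 13.28·e^(−0.0524·6/12)
I = 13.1072 + 13.0501 + 12.9366 = 39.0939
F = (S − I)·e^(rT) = (436.70 − 39.0939) · e^(0.0524·7/12)
= 397.6061 · e^0.030567 = 397.6061 × 1.031039 = R$409.95

R$409.95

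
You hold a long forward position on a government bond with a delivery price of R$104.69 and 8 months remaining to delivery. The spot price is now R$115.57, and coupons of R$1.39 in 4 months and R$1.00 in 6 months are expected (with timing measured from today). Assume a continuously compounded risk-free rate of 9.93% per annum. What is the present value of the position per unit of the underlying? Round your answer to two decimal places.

PV(remaining coupons) I = 1.39·e^(−0.0993·4/12) + 1.00·e^(−0.0993·6/12) = 2.2963
Current forward F = (S − I)·e^(rT) = (115.57 − 2.2963)·e^(0.0993·8/12) = 113.2737 × 1.068440 = 121.0262
Value (long) = (F − K)·e^(−rT) = (121.0262 − 104.69) × 0.935944 = 15.2898
Value = R$15.29

R$15.29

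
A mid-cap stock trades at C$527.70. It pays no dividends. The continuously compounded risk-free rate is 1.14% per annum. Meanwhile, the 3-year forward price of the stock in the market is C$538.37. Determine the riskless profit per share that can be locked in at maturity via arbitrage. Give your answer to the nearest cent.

C$7.69 per share

Fair forward: F* = S·e^(carry·T), with carry = r = 0.0114
F* = 527.70 · e^(0.0114 × 3) = 527.70 · e^0.034200 = 527.70 × 1.034792 = C$546.0597
Market C$538.37 < fair C$546.0597: forward underpriced → reverse cash-and-carry (short spot, go long the forward).
At maturity, profit = |F_mkt − F*| = |538.37 − 546.0597| = C$7.69 per share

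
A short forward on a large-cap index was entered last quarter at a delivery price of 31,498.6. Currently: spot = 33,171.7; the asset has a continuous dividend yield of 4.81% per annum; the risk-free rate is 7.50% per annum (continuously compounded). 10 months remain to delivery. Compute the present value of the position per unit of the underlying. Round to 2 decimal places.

Current fair forward for the remaining 10 months: F = S·e^((r − q)·T), (r − q) = 0.0750 − 0.0481 = 0.0269
F = 33171.7 · e^(0.0269 × 10/12) = 33171.7 × 1.02266981 = 33923.6961
Value of long forward = (F − K)·e^(−rT) = (33923.6961 − 31498.6) · e^(−0.0750·10/12)
= 2425.0961 × 0.93941306 = 2278.17
Short position value = −(long value) = -2278.17

-2278.17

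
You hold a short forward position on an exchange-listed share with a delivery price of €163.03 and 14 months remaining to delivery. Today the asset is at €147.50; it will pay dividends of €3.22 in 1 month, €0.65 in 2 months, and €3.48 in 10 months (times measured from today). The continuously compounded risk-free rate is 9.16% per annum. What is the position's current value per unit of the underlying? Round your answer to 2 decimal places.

€6.07

PV(remaining dividends) I = 3.22·e^(−0.0916·1/12) + 0.65·e^(−0.0916·2/12) + 3.48·e^(−0.0916·10/12) = 7.0599
Current forward F = (S − I)·e^(rT) = (147.50 − 7.0599)·e^(0.0916·14/12) = 140.4401 × 1.112786 = 156.2798
Value (long) = (F − K)·e^(−rT) = (156.2798 − 163.03) × 0.898645 = -6.0660
Short position value = −(long value) = €6.07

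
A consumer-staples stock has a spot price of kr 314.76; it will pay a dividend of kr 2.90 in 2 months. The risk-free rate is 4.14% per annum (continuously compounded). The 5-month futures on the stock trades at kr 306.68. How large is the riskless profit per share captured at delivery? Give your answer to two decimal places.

PV(dividends) I = 2.90·e^(−0.0414·2/12) = 2.8801
Fair futures F* = (S − I)·e^(rT) = (314.76 − 2.8801)·e^0.017250 = 311.8799 × 1.017400 = 317.3066
Market kr 306.68 < fair 317.3066: forward underpriced → reverse cash-and-carry (short the stock, invest proceeds at r, pay the dividends, go long the forward).
Profit at T = |F_mkt − F*| = |306.68 − 317.3066| = kr 10.63 per share

kr 10.63 per share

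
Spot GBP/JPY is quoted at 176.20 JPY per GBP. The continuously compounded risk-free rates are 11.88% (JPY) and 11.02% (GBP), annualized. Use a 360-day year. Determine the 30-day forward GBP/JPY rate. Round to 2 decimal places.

176.33

F = S·e^((r_JPY − r_GBP)T) = 176.20 · e^((0.1188 − 0.1102) × 30/360)
= 176.20 · e^0.000717 = 176.20 × 1.000717
F = 176.33 JPY per GBP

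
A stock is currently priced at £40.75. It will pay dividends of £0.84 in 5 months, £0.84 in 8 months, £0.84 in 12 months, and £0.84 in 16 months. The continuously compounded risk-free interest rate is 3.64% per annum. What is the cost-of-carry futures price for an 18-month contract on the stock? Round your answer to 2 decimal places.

£39.60

PV(dividends) I = 0.84·e^(−0.0364·5/12) + 0.84·e^(−0.0364·8/12) + 0.84·e^(−0.0364·12/12) + 0.84·e^(−0.0364·16/12)
I = 0.8274 + 0.8199 + 0.8100 + 0.8002 = 3.2575
F = (S − I)·e^(rT) = (40.75 − 3.2575) · e^(0.0364·18/12)
= 37.4925 · e^0.054600 = 37.4925 × 1.056118 = £39.60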